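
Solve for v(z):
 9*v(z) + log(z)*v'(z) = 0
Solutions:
 v(z) = C1*exp(-9*li(z))


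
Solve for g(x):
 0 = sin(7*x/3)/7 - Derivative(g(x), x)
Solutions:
 g(x) = C1 - 3*cos(7*x/3)/49


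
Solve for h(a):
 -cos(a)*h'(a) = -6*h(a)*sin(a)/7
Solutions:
 h(a) = C1/cos(a)^(6/7)


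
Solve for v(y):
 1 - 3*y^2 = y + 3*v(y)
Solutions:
 v(y) = -y^2 - y/3 + 1/3


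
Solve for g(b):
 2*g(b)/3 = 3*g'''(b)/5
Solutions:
 g(b) = C3*exp(30^(1/3)*b/3) + (C1*sin(10^(1/3)*3^(5/6)*b/6) + C2*cos(10^(1/3)*3^(5/6)*b/6))*exp(-30^(1/3)*b/6)


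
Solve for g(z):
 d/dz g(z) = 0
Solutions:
 g(z) = C1


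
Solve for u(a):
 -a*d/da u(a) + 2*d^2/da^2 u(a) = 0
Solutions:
 u(a) = C1 + C2*erfi(a/2)


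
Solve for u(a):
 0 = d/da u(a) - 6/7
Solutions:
 u(a) = C1 + 6*a/7


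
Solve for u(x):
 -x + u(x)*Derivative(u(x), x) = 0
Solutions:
 u(x) = -sqrt(C1 + x^2)
 u(x) = sqrt(C1 + x^2)


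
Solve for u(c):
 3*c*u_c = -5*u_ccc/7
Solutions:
 u(c) = C1 + Integral(C2*airyai(-21^(1/3)*5^(2/3)*c/5) + C3*airybi(-21^(1/3)*5^(2/3)*c/5), c)


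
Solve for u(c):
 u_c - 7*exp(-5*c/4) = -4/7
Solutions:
 u(c) = C1 - 4*c/7 - 28*exp(-5*c/4)/5


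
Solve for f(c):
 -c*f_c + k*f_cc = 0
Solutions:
 f(c) = C1 + C2*erf(sqrt(2)*c*sqrt(-1/k)/2)/sqrt(-1/k)


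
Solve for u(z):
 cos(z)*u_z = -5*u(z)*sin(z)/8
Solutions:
 u(z) = C1*cos(z)^(5/8)


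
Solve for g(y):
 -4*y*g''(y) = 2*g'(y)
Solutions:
 g(y) = C1 + C2*sqrt(y)


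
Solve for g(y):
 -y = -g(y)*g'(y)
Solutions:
 g(y) = -sqrt(C1 + y^2)
 g(y) = sqrt(C1 + y^2)


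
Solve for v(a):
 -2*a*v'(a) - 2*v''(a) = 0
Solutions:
 v(a) = C1 + C2*erf(sqrt(2)*a/2)


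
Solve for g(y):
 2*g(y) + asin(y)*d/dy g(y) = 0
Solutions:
 g(y) = C1*exp(-2*Integral(1/asin(y), y))


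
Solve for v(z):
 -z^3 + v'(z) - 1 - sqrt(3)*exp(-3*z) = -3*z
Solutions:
 v(z) = C1 + z^4/4 - 3*z^2/2 + z - sqrt(3)*exp(-3*z)/3


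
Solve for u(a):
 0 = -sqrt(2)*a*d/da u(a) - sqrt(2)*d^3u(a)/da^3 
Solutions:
 u(a) = C1 + Integral(C2*airyai(-a) + C3*airybi(-a), a)


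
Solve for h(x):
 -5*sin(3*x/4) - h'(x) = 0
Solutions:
 h(x) = C1 + 20*cos(3*x/4)/3


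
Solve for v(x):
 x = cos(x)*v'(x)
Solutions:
 v(x) = C1 + Integral(x/cos(x), x)


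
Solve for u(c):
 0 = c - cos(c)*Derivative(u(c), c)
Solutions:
 u(c) = C1 + Integral(c/cos(c), c)


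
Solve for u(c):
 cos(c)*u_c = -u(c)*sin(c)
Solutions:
 u(c) = C1*cos(c)


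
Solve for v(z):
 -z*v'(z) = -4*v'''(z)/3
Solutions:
 v(z) = C1 + Integral(C2*airyai(6^(1/3)*z/2) + C3*airybi(6^(1/3)*z/2), z)


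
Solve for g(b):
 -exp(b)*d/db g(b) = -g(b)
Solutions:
 g(b) = C1*exp(-exp(-b))


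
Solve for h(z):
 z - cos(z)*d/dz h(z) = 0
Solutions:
 h(z) = C1 + Integral(z/cos(z), z)


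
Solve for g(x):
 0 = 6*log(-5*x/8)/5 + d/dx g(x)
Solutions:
 g(x) = C1 - 6*x*log(-x)/5 + 6*x*(-log(5) + 1 + 3*log(2))/5


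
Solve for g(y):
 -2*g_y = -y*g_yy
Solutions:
 g(y) = C1 + C2*y^3


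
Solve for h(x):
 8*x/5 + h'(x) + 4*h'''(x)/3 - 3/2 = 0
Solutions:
 h(x) = C1 + C2*sin(sqrt(3)*x/2) + C3*cos(sqrt(3)*x/2) - 4*x^2/5 + 3*x/2


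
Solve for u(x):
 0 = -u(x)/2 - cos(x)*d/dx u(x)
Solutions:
 u(x) = C1*(sin(x) - 1)^(1/4)/(sin(x) + 1)^(1/4)


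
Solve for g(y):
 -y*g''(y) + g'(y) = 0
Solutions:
 g(y) = C1 + C2*y^2


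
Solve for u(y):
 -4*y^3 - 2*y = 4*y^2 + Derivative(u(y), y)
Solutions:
 u(y) = C1 - y^4 - 4*y^3/3 - y^2


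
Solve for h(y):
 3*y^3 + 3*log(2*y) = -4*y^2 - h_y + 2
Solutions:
 h(y) = C1 - 3*y^4/4 - 4*y^3/3 - 3*y*log(y) - 3*y*log(2) + 5*y


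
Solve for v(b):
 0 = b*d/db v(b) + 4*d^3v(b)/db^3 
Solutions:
 v(b) = C1 + Integral(C2*airyai(-2^(1/3)*b/2) + C3*airybi(-2^(1/3)*b/2), b)


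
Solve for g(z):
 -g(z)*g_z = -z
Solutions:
 g(z) = -sqrt(C1 + z^2)
 g(z) = sqrt(C1 + z^2)


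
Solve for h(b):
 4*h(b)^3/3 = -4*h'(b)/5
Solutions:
 h(b) = -sqrt(6)*sqrt(-1/(C1 - 5*b))/2
 h(b) = sqrt(6)*sqrt(-1/(C1 - 5*b))/2


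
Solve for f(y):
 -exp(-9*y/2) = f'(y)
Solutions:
 f(y) = C1 + 2*exp(-9*y/2)/9


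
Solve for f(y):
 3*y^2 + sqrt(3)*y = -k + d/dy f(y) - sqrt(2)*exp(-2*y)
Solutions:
 f(y) = C1 + k*y + y^3 + sqrt(3)*y^2/2 - sqrt(2)*exp(-2*y)/2


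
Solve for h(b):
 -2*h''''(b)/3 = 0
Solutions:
 h(b) = C1 + C2*b + C3*b^2 + C4*b^3


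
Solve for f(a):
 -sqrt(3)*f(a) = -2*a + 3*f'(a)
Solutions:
 f(a) = C1*exp(-sqrt(3)*a/3) + 2*sqrt(3)*a/3 - 2


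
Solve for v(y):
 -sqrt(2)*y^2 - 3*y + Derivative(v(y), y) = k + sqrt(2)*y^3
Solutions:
 v(y) = C1 + k*y + sqrt(2)*y^4/4 + sqrt(2)*y^3/3 + 3*y^2/2


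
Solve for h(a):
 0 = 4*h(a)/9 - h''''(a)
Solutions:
 h(a) = C1*exp(-sqrt(6)*a/3) + C2*exp(sqrt(6)*a/3) + C3*sin(sqrt(6)*a/3) + C4*cos(sqrt(6)*a/3)


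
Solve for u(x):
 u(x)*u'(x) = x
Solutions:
 u(x) = -sqrt(C1 + x^2)
 u(x) = sqrt(C1 + x^2)


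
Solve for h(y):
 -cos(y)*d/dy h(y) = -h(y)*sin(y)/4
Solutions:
 h(y) = C1/cos(y)^(1/4)


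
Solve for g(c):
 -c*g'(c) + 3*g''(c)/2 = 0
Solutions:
 g(c) = C1 + C2*erfi(sqrt(3)*c/3)


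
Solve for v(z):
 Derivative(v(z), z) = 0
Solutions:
 v(z) = C1


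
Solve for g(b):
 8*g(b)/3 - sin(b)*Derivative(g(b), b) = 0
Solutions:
 g(b) = C1*(cos(b) - 1)^(4/3)/(cos(b) + 1)^(4/3)


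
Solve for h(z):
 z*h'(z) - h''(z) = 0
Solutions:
 h(z) = C1 + C2*erfi(sqrt(2)*z/2)


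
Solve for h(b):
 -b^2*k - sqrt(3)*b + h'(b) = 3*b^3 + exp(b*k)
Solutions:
 h(b) = C1 + 3*b^4/4 + b^3*k/3 + sqrt(3)*b^2/2 + exp(b*k)/k


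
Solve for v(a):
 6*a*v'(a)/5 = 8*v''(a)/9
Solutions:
 v(a) = C1 + C2*erfi(3*sqrt(30)*a/20)


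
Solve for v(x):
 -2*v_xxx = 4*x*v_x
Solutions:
 v(x) = C1 + Integral(C2*airyai(-2^(1/3)*x) + C3*airybi(-2^(1/3)*x), x)


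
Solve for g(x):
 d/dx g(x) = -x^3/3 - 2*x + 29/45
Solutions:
 g(x) = C1 - x^4/12 - x^2 + 29*x/45


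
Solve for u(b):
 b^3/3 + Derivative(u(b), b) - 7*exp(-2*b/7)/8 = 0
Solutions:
 u(b) = C1 - b^4/12 - 49*exp(-2*b/7)/16


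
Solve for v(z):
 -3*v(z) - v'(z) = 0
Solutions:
 v(z) = C1*exp(-3*z)


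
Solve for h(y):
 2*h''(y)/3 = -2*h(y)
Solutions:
 h(y) = C1*sin(sqrt(3)*y) + C2*cos(sqrt(3)*y)


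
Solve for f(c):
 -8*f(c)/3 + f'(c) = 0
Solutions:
 f(c) = C1*exp(8*c/3)


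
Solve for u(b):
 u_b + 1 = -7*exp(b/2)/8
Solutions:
 u(b) = C1 - b - 7*exp(b/2)/4


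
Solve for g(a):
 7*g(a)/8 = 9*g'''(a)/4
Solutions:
 g(a) = C3*exp(84^(1/3)*a/6) + (C1*sin(28^(1/3)*3^(5/6)*a/12) + C2*cos(28^(1/3)*3^(5/6)*a/12))*exp(-84^(1/3)*a/12)


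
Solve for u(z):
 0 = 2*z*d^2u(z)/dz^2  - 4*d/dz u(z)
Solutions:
 u(z) = C1 + C2*z^3


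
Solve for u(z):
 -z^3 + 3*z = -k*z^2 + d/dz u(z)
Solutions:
 u(z) = C1 + k*z^3/3 - z^4/4 + 3*z^2/2


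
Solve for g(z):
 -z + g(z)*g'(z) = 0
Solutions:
 g(z) = -sqrt(C1 + z^2)
 g(z) = sqrt(C1 + z^2)


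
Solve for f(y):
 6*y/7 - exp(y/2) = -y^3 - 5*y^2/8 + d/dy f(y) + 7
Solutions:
 f(y) = C1 + y^4/4 + 5*y^3/24 + 3*y^2/7 - 7*y - 2*exp(y/2)


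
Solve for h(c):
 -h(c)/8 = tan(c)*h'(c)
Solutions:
 h(c) = C1/sin(c)^(1/8)


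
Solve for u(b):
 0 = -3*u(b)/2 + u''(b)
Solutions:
 u(b) = C1*exp(-sqrt(6)*b/2) + C2*exp(sqrt(6)*b/2)


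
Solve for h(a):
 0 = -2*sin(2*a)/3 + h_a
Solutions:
 h(a) = C1 - cos(2*a)/3


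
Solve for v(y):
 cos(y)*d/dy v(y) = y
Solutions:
 v(y) = C1 + Integral(y/cos(y), y)


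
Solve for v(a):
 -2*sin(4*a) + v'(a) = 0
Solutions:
 v(a) = C1 - cos(4*a)/2


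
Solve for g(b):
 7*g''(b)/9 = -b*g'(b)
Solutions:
 g(b) = C1 + C2*erf(3*sqrt(14)*b/14)


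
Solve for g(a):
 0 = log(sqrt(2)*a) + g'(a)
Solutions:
 g(a) = C1 - a*log(a) - a*log(2)/2 + a


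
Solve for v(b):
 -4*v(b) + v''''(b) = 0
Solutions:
 v(b) = C1*exp(-sqrt(2)*b) + C2*exp(sqrt(2)*b) + C3*sin(sqrt(2)*b) + C4*cos(sqrt(2)*b)


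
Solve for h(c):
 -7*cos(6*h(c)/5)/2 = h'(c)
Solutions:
 7*c/2 - 5*log(sin(6*h(c)/5) - 1)/12 + 5*log(sin(6*h(c)/5) + 1)/12 = C1


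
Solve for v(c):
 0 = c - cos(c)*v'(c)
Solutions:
 v(c) = C1 + Integral(c/cos(c), c)


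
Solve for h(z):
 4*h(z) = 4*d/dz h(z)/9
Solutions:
 h(z) = C1*exp(9*z)


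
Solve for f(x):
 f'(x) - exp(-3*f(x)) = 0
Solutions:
 f(x) = log(C1 + 3*x)/3
 f(x) = log((-3^(1/3) - 3^(5/6)*I)*(C1 + x)^(1/3)/2)
 f(x) = log((-3^(1/3) + 3^(5/6)*I)*(C1 + x)^(1/3)/2)


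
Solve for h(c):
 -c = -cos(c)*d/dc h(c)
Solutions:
 h(c) = C1 + Integral(c/cos(c), c)


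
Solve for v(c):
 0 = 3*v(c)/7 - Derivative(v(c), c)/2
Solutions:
 v(c) = C1*exp(6*c/7)


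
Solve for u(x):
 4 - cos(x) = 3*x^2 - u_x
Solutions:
 u(x) = C1 + x^3 - 4*x + sin(x)


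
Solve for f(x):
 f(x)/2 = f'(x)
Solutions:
 f(x) = C1*exp(x/2)


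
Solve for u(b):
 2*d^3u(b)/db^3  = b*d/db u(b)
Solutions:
 u(b) = C1 + Integral(C2*airyai(2^(2/3)*b/2) + C3*airybi(2^(2/3)*b/2), b)


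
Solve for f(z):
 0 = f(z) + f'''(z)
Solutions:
 f(z) = C3*exp(-z) + (C1*sin(sqrt(3)*z/2) + C2*cos(sqrt(3)*z/2))*exp(z/2)


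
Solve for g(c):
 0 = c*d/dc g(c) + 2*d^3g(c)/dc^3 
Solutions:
 g(c) = C1 + Integral(C2*airyai(-2^(2/3)*c/2) + C3*airybi(-2^(2/3)*c/2), c)


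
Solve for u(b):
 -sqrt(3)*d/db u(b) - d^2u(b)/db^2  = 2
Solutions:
 u(b) = C1 + C2*exp(-sqrt(3)*b) - 2*sqrt(3)*b/3


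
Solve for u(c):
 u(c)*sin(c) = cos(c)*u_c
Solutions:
 u(c) = C1/cos(c)


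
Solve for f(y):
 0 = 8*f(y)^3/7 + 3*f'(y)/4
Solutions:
 f(y) = -sqrt(42)*sqrt(-1/(C1 - 32*y))/2
 f(y) = sqrt(42)*sqrt(-1/(C1 - 32*y))/2


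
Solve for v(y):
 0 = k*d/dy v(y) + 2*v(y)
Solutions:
 v(y) = C1*exp(-2*y/k)


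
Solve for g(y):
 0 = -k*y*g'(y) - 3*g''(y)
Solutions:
 g(y) = Piecewise((-sqrt(6)*sqrt(pi)*C1*erf(sqrt(6)*sqrt(k)*y/6)/(2*sqrt(k)) - C2, (k > 0) | (k < 0)), (-C1*y - C2, True))


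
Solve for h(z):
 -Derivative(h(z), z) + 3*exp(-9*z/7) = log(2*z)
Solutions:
 h(z) = C1 - z*log(z) + z*(1 - log(2)) - 7*exp(-9*z/7)/3


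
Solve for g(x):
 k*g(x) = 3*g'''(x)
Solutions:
 g(x) = C1*exp(3^(2/3)*k^(1/3)*x/3) + C2*exp(k^(1/3)*x*(-3^(2/3) + 3*3^(1/6)*I)/6) + C3*exp(-k^(1/3)*x*(3^(2/3) + 3*3^(1/6)*I)/6)


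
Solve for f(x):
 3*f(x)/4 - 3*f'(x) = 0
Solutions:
 f(x) = C1*exp(x/4)


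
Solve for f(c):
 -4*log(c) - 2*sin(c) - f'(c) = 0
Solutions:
 f(c) = C1 - 4*c*log(c) + 4*c + 2*cos(c)


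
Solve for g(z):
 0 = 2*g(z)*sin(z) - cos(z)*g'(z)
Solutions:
 g(z) = C1/cos(z)^2


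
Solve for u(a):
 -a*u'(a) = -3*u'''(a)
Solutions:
 u(a) = C1 + Integral(C2*airyai(3^(2/3)*a/3) + C3*airybi(3^(2/3)*a/3), a)


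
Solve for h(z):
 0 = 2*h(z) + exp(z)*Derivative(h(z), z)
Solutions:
 h(z) = C1*exp(2*exp(-z))


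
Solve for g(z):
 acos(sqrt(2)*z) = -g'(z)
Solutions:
 g(z) = C1 - z*acos(sqrt(2)*z) + sqrt(2)*sqrt(1 - 2*z^2)/2


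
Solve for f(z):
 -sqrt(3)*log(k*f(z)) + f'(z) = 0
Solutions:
 li(k*f(z))/k = C1 + sqrt(3)*z


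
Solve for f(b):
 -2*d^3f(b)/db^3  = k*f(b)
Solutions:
 f(b) = C1*exp(2^(2/3)*b*(-k)^(1/3)/2) + C2*exp(2^(2/3)*b*(-k)^(1/3)*(-1 + sqrt(3)*I)/4) + C3*exp(-2^(2/3)*b*(-k)^(1/3)*(1 + sqrt(3)*I)/4)


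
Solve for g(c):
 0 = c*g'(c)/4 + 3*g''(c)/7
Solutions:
 g(c) = C1 + C2*erf(sqrt(42)*c/12)


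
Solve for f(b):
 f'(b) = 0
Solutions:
 f(b) = C1


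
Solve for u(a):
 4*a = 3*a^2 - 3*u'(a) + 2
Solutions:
 u(a) = C1 + a^3/3 - 2*a^2/3 + 2*a/3


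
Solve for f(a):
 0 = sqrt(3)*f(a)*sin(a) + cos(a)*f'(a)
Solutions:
 f(a) = C1*cos(a)^(sqrt(3))


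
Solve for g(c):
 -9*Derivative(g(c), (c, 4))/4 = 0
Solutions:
 g(c) = C1 + C2*c + C3*c^2 + C4*c^3


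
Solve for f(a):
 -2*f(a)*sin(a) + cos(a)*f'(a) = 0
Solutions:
 f(a) = C1/cos(a)^2


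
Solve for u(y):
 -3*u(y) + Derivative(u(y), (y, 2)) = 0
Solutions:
 u(y) = C1*exp(-sqrt(3)*y) + C2*exp(sqrt(3)*y)


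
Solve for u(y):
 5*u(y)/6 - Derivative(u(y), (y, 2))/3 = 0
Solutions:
 u(y) = C1*exp(-sqrt(10)*y/2) + C2*exp(sqrt(10)*y/2)


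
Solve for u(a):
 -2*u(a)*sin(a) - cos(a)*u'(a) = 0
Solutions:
 u(a) = C1*cos(a)^2


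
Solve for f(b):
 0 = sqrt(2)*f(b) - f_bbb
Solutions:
 f(b) = C3*exp(2^(1/6)*b) + (C1*sin(2^(1/6)*sqrt(3)*b/2) + C2*cos(2^(1/6)*sqrt(3)*b/2))*exp(-2^(1/6)*b/2)


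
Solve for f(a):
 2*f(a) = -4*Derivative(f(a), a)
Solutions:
 f(a) = C1*exp(-a/2)


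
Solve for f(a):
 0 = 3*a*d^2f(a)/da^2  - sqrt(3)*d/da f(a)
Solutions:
 f(a) = C1 + C2*a^(sqrt(3)/3 + 1)


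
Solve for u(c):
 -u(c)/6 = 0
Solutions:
 u(c) = 0


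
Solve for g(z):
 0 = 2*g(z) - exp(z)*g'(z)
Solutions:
 g(z) = C1*exp(-2*exp(-z))


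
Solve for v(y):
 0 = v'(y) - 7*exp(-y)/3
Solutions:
 v(y) = C1 - 7*exp(-y)/3


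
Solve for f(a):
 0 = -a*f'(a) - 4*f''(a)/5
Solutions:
 f(a) = C1 + C2*erf(sqrt(10)*a/4)


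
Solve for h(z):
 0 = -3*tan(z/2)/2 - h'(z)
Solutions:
 h(z) = C1 + 3*log(cos(z/2))


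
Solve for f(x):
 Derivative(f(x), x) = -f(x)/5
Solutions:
 f(x) = C1*exp(-x/5)


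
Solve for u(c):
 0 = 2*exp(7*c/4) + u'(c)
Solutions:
 u(c) = C1 - 8*exp(7*c/4)/7


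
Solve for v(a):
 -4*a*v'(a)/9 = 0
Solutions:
 v(a) = C1


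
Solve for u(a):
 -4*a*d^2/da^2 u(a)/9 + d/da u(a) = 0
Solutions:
 u(a) = C1 + C2*a^(13/4)


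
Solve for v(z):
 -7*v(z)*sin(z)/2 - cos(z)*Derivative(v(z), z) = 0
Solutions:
 v(z) = C1*cos(z)^(7/2)


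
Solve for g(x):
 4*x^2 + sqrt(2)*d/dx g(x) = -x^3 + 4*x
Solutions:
 g(x) = C1 - sqrt(2)*x^4/8 - 2*sqrt(2)*x^3/3 + sqrt(2)*x^2


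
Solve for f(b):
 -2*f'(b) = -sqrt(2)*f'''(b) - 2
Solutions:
 f(b) = C1 + C2*exp(-2^(1/4)*b) + C3*exp(2^(1/4)*b) + b


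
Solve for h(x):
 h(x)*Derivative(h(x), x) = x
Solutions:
 h(x) = -sqrt(C1 + x^2)
 h(x) = sqrt(C1 + x^2)


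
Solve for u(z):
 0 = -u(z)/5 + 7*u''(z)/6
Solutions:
 u(z) = C1*exp(-sqrt(210)*z/35) + C2*exp(sqrt(210)*z/35)


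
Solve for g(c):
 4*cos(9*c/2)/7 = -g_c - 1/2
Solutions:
 g(c) = C1 - c/2 - 8*sin(9*c/2)/63


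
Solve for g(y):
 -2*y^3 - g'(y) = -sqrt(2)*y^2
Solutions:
 g(y) = C1 - y^4/2 + sqrt(2)*y^3/3


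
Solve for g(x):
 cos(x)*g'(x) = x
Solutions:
 g(x) = C1 + Integral(x/cos(x), x)


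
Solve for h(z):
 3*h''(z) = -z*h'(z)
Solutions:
 h(z) = C1 + C2*erf(sqrt(6)*z/6)


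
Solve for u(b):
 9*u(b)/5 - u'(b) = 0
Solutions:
 u(b) = C1*exp(9*b/5)


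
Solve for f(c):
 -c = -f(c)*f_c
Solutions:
 f(c) = -sqrt(C1 + c^2)
 f(c) = sqrt(C1 + c^2)


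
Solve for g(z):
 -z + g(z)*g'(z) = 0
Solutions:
 g(z) = -sqrt(C1 + z^2)
 g(z) = sqrt(C1 + z^2)


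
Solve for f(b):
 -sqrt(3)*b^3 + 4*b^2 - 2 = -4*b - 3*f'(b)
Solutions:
 f(b) = C1 + sqrt(3)*b^4/12 - 4*b^3/9 - 2*b^2/3 + 2*b/3


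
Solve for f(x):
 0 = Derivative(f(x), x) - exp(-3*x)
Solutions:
 f(x) = C1 - exp(-3*x)/3


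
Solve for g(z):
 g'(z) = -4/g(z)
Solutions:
 g(z) = -sqrt(C1 - 8*z)
 g(z) = sqrt(C1 - 8*z)


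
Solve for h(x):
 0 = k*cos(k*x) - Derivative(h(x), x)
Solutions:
 h(x) = C1 + sin(k*x)


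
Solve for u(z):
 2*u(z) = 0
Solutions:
 u(z) = 0


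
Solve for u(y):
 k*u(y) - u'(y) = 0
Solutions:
 u(y) = C1*exp(k*y)


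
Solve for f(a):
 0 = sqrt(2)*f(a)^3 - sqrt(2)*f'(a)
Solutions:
 f(a) = -sqrt(2)*sqrt(-1/(C1 + a))/2
 f(a) = sqrt(2)*sqrt(-1/(C1 + a))/2


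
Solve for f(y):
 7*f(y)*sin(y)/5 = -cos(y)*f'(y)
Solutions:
 f(y) = C1*cos(y)^(7/5)


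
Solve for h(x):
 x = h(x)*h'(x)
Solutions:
 h(x) = -sqrt(C1 + x^2)
 h(x) = sqrt(C1 + x^2)


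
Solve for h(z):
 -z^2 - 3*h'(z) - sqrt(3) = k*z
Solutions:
 h(z) = C1 - k*z^2/6 - z^3/9 - sqrt(3)*z/3


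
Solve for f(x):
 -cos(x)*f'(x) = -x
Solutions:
 f(x) = C1 + Integral(x/cos(x), x)


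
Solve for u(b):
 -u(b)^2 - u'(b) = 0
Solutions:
 u(b) = 1/(C1 + b)


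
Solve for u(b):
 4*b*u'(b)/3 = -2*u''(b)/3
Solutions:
 u(b) = C1 + C2*erf(b)


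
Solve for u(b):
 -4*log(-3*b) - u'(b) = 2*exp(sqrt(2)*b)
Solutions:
 u(b) = C1 - 4*b*log(-b) + 4*b*(1 - log(3)) - sqrt(2)*exp(sqrt(2)*b)


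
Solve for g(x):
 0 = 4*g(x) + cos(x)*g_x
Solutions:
 g(x) = C1*(sin(x)^2 - 2*sin(x) + 1)/(sin(x)^2 + 2*sin(x) + 1)


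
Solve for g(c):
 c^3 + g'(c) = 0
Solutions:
 g(c) = C1 - c^4/4


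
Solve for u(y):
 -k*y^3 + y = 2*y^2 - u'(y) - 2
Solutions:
 u(y) = C1 + k*y^4/4 + 2*y^3/3 - y^2/2 - 2*y


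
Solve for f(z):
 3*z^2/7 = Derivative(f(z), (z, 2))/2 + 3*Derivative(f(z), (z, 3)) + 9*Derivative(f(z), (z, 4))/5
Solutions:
 f(z) = C1 + C2*z + C3*exp(z*(-5 + sqrt(15))/6) + C4*exp(-z*(sqrt(15) + 5)/6) + z^4/14 - 12*z^3/7 + 972*z^2/35


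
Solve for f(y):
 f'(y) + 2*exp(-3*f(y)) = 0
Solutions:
 f(y) = log(C1 - 6*y)/3
 f(y) = log((-3^(1/3) - 3^(5/6)*I)*(C1 - 2*y)^(1/3)/2)
 f(y) = log((-3^(1/3) + 3^(5/6)*I)*(C1 - 2*y)^(1/3)/2)


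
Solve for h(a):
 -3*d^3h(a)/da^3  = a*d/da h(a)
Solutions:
 h(a) = C1 + Integral(C2*airyai(-3^(2/3)*a/3) + C3*airybi(-3^(2/3)*a/3), a)


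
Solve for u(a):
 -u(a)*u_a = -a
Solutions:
 u(a) = -sqrt(C1 + a^2)
 u(a) = sqrt(C1 + a^2)


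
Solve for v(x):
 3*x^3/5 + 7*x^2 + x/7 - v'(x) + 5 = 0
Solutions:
 v(x) = C1 + 3*x^4/20 + 7*x^3/3 + x^2/14 + 5*x


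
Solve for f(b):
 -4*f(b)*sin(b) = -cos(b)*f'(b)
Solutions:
 f(b) = C1/cos(b)^4


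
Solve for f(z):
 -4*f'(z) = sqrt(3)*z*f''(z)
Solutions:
 f(z) = C1 + C2*z^(1 - 4*sqrt(3)/3)


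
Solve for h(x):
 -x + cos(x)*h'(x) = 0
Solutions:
 h(x) = C1 + Integral(x/cos(x), x)


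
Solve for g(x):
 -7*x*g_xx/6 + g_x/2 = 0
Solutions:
 g(x) = C1 + C2*x^(10/7)


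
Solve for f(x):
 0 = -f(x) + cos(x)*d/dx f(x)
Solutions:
 f(x) = C1*sqrt(sin(x) + 1)/sqrt(sin(x) - 1)


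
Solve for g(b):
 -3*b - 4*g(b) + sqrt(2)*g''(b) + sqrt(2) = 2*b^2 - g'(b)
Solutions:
 g(b) = C1*exp(sqrt(2)*b*(-1 + sqrt(1 + 16*sqrt(2)))/4) + C2*exp(-sqrt(2)*b*(1 + sqrt(1 + 16*sqrt(2)))/4) - b^2/2 - b - 1/4


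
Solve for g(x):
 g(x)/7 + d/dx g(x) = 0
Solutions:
 g(x) = C1*exp(-x/7)


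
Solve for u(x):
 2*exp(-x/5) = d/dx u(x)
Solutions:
 u(x) = C1 - 10*exp(-x/5)


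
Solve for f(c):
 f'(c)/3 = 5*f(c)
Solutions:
 f(c) = C1*exp(15*c)


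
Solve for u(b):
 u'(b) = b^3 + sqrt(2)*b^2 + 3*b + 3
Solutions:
 u(b) = C1 + b^4/4 + sqrt(2)*b^3/3 + 3*b^2/2 + 3*b


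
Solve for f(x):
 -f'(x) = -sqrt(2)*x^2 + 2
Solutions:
 f(x) = C1 + sqrt(2)*x^3/3 - 2*x


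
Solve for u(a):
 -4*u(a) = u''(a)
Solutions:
 u(a) = C1*sin(2*a) + C2*cos(2*a)


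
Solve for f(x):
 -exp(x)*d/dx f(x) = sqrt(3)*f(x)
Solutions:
 f(x) = C1*exp(sqrt(3)*exp(-x))


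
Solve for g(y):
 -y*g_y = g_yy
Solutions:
 g(y) = C1 + C2*erf(sqrt(2)*y/2)


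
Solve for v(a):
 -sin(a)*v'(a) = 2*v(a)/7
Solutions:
 v(a) = C1*(cos(a) + 1)^(1/7)/(cos(a) - 1)^(1/7)


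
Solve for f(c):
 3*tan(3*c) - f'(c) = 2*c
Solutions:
 f(c) = C1 - c^2 - log(cos(3*c))


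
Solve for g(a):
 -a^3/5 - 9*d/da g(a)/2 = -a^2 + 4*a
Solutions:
 g(a) = C1 - a^4/90 + 2*a^3/27 - 4*a^2/9


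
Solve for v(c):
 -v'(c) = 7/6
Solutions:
 v(c) = C1 - 7*c/6


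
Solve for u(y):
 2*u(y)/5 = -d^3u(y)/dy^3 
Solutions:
 u(y) = C3*exp(-2^(1/3)*5^(2/3)*y/5) + (C1*sin(2^(1/3)*sqrt(3)*5^(2/3)*y/10) + C2*cos(2^(1/3)*sqrt(3)*5^(2/3)*y/10))*exp(2^(1/3)*5^(2/3)*y/10)


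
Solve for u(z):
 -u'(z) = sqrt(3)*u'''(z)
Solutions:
 u(z) = C1 + C2*sin(3^(3/4)*z/3) + C3*cos(3^(3/4)*z/3)


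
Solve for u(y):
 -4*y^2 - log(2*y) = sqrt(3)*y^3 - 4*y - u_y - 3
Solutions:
 u(y) = C1 + sqrt(3)*y^4/4 + 4*y^3/3 - 2*y^2 + y*log(y) - 4*y + y*log(2)


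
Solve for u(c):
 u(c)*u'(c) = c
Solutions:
 u(c) = -sqrt(C1 + c^2)
 u(c) = sqrt(C1 + c^2)


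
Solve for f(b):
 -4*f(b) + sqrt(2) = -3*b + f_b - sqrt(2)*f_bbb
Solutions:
 f(b) = C1*exp(-b*(sqrt(2)/(sqrt(2 - sqrt(2)/108) + sqrt(2))^(1/3) + 6*(sqrt(2 - sqrt(2)/108) + sqrt(2))^(1/3))/12)*sin(b*(-sqrt(6)/(sqrt(2 - sqrt(2)/108) + sqrt(2))^(1/3) + 6*sqrt(3)*(sqrt(2 - sqrt(2)/108) + sqrt(2))^(1/3))/12) + C2*exp(-b*(sqrt(2)/(sqrt(2 - sqrt(2)/108) + sqrt(2))^(1/3) + 6*(sqrt(2 - sqrt(2)/108) + sqrt(2))^(1/3))/12)*cos(b*(-sqrt(6)/(sqrt(2 - sqrt(2)/108) + sqrt(2))^(1/3) + 6*sqrt(3)*(sqrt(2 - sqrt(2)/108) + sqrt(2))^(1/3))/12) + C3*exp(b*(sqrt(2)/(6*(sqrt(2 - sqrt(2)/108) + sqrt(2))^(1/3)) + (sqrt(2 - sqrt(2)/108) + sqrt(2))^(1/3))) + 3*b/4 - 3/16 + sqrt(2)/4


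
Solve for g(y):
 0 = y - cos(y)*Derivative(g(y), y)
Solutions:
 g(y) = C1 + Integral(y/cos(y), y)


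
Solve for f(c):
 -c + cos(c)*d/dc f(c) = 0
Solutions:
 f(c) = C1 + Integral(c/cos(c), c)


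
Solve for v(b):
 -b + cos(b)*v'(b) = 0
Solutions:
 v(b) = C1 + Integral(b/cos(b), b)


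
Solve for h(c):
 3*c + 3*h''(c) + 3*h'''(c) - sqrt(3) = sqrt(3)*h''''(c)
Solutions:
 h(c) = C1 + C2*c + C3*exp(c*(sqrt(3) + sqrt(3 + 4*sqrt(3)))/2) + C4*exp(c*(-sqrt(3 + 4*sqrt(3)) + sqrt(3))/2) - c^3/6 + c^2*(sqrt(3) + 3)/6


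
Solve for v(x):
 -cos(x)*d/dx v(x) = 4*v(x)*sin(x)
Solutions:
 v(x) = C1*cos(x)^4


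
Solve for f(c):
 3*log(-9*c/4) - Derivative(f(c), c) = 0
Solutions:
 f(c) = C1 + 3*c*log(-c) + 3*c*(-2*log(2) - 1 + 2*log(3))


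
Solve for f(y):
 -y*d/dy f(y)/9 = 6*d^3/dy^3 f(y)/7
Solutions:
 f(y) = C1 + Integral(C2*airyai(-2^(2/3)*7^(1/3)*y/6) + C3*airybi(-2^(2/3)*7^(1/3)*y/6), y)


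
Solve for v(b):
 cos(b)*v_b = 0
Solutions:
 v(b) = C1


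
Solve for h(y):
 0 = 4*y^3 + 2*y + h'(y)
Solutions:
 h(y) = C1 - y^4 - y^2


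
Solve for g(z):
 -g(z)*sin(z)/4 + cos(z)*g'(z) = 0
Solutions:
 g(z) = C1/cos(z)^(1/4)


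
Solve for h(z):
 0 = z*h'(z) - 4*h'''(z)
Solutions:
 h(z) = C1 + Integral(C2*airyai(2^(1/3)*z/2) + C3*airybi(2^(1/3)*z/2), z)


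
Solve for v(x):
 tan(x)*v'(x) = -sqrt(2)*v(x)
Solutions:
 v(x) = C1/sin(x)^(sqrt(2))


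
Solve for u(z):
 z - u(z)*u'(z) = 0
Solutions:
 u(z) = -sqrt(C1 + z^2)
 u(z) = sqrt(C1 + z^2)


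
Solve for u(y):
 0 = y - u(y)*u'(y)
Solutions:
 u(y) = -sqrt(C1 + y^2)
 u(y) = sqrt(C1 + y^2)


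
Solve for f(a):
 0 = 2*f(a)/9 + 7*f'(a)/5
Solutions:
 f(a) = C1*exp(-10*a/63)


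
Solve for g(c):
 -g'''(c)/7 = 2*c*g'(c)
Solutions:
 g(c) = C1 + Integral(C2*airyai(-14^(1/3)*c) + C3*airybi(-14^(1/3)*c), c)


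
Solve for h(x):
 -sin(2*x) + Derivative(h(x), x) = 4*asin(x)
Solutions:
 h(x) = C1 + 4*x*asin(x) + 4*sqrt(1 - x^2) - cos(2*x)/2


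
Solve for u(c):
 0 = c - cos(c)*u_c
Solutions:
 u(c) = C1 + Integral(c/cos(c), c)


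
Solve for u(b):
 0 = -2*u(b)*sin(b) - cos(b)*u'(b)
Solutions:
 u(b) = C1*cos(b)^2


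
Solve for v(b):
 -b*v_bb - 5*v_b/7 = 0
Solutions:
 v(b) = C1 + C2*b^(2/7)


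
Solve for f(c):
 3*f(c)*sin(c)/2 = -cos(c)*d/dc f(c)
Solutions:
 f(c) = C1*cos(c)^(3/2)


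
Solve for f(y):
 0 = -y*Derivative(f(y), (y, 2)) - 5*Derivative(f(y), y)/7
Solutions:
 f(y) = C1 + C2*y^(2/7)


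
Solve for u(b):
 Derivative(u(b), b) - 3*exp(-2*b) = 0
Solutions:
 u(b) = C1 - 3*exp(-2*b)/2


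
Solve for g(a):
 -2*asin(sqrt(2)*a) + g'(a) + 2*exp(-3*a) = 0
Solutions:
 g(a) = C1 + 2*a*asin(sqrt(2)*a) + sqrt(2)*sqrt(1 - 2*a^2) + 2*exp(-3*a)/3


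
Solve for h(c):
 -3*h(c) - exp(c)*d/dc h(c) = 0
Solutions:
 h(c) = C1*exp(3*exp(-c))


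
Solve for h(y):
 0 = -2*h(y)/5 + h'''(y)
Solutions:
 h(y) = C3*exp(2^(1/3)*5^(2/3)*y/5) + (C1*sin(2^(1/3)*sqrt(3)*5^(2/3)*y/10) + C2*cos(2^(1/3)*sqrt(3)*5^(2/3)*y/10))*exp(-2^(1/3)*5^(2/3)*y/10)


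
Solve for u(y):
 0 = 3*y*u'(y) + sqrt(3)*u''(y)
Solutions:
 u(y) = C1 + C2*erf(sqrt(2)*3^(1/4)*y/2)


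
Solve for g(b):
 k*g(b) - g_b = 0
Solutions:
 g(b) = C1*exp(b*k)


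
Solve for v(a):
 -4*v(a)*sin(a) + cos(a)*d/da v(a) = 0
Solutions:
 v(a) = C1/cos(a)^4


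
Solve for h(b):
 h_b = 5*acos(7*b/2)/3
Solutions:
 h(b) = C1 + 5*b*acos(7*b/2)/3 - 5*sqrt(4 - 49*b^2)/21


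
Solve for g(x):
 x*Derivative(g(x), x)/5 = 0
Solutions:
 g(x) = C1


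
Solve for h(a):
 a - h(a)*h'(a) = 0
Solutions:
 h(a) = -sqrt(C1 + a^2)
 h(a) = sqrt(C1 + a^2)


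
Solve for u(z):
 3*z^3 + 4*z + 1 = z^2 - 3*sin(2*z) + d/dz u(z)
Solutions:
 u(z) = C1 + 3*z^4/4 - z^3/3 + 2*z^2 + z - 3*cos(2*z)/2


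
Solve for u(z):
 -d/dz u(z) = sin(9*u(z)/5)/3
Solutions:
 z/3 + 5*log(cos(9*u(z)/5) - 1)/18 - 5*log(cos(9*u(z)/5) + 1)/18 = C1


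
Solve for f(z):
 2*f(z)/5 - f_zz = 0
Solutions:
 f(z) = C1*exp(-sqrt(10)*z/5) + C2*exp(sqrt(10)*z/5)


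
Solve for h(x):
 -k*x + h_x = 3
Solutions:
 h(x) = C1 + k*x^2/2 + 3*x


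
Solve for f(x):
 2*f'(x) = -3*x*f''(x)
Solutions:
 f(x) = C1 + C2*x^(1/3)


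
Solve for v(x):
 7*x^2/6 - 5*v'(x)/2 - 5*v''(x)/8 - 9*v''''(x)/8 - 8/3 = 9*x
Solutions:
 v(x) = C1 + C2*exp(-5^(1/3)*x*(-3*(6 + sqrt(2931)/9)^(1/3) + 5^(1/3)/(6 + sqrt(2931)/9)^(1/3))/18)*sin(sqrt(3)*x*(5/(30 + 5*sqrt(2931)/9)^(1/3) + 3*(30 + 5*sqrt(2931)/9)^(1/3))/18) + C3*exp(-5^(1/3)*x*(-3*(6 + sqrt(2931)/9)^(1/3) + 5^(1/3)/(6 + sqrt(2931)/9)^(1/3))/18)*cos(sqrt(3)*x*(5/(30 + 5*sqrt(2931)/9)^(1/3) + 3*(30 + 5*sqrt(2931)/9)^(1/3))/18) + C4*exp(5^(1/3)*x*(-3*(6 + sqrt(2931)/9)^(1/3) + 5^(1/3)/(6 + sqrt(2931)/9)^(1/3))/9) + 7*x^3/45 - 23*x^2/12 - 13*x/120


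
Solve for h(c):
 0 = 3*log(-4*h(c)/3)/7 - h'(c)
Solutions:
 -7*Integral(1/(log(-_y) - log(3) + 2*log(2)), (_y, h(c)))/3 = C1 - c


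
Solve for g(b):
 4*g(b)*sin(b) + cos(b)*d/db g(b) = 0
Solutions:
 g(b) = C1*cos(b)^4


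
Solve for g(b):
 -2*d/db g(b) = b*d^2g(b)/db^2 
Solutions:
 g(b) = C1 + C2/b


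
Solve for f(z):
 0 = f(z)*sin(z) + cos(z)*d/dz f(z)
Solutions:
 f(z) = C1*cos(z)


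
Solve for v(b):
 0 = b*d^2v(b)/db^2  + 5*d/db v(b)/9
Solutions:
 v(b) = C1 + C2*b^(4/9)


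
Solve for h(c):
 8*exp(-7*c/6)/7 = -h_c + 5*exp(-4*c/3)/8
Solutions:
 h(c) = C1 - 15*exp(-4*c/3)/32 + 48*exp(-7*c/6)/49


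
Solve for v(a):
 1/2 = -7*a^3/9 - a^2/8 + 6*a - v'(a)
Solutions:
 v(a) = C1 - 7*a^4/36 - a^3/24 + 3*a^2 - a/2


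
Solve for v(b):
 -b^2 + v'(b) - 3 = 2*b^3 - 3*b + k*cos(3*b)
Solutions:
 v(b) = C1 + b^4/2 + b^3/3 - 3*b^2/2 + 3*b + k*sin(3*b)/3


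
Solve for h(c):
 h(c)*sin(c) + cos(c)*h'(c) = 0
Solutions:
 h(c) = C1*cos(c)


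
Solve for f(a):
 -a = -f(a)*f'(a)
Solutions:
 f(a) = -sqrt(C1 + a^2)
 f(a) = sqrt(C1 + a^2)


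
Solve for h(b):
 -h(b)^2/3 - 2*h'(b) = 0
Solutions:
 h(b) = 6/(C1 + b)


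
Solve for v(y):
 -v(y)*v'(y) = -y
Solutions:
 v(y) = -sqrt(C1 + y^2)
 v(y) = sqrt(C1 + y^2)


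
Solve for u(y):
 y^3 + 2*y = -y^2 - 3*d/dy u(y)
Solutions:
 u(y) = C1 - y^4/12 - y^3/9 - y^2/3


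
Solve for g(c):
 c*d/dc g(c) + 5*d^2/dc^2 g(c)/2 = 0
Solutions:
 g(c) = C1 + C2*erf(sqrt(5)*c/5)


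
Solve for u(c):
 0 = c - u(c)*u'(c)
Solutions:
 u(c) = -sqrt(C1 + c^2)
 u(c) = sqrt(C1 + c^2)


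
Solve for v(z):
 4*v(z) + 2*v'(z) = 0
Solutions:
 v(z) = C1*exp(-2*z)


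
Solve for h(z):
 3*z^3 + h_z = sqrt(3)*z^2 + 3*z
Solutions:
 h(z) = C1 - 3*z^4/4 + sqrt(3)*z^3/3 + 3*z^2/2


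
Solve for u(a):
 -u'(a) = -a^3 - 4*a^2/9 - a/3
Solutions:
 u(a) = C1 + a^4/4 + 4*a^3/27 + a^2/6


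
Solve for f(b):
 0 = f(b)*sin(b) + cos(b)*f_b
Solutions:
 f(b) = C1*cos(b)


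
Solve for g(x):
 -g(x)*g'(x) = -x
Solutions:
 g(x) = -sqrt(C1 + x^2)
 g(x) = sqrt(C1 + x^2)


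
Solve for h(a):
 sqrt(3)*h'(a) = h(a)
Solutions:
 h(a) = C1*exp(sqrt(3)*a/3)


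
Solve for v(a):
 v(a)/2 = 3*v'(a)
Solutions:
 v(a) = C1*exp(a/6)


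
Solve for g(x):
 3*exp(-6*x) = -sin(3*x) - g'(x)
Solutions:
 g(x) = C1 + cos(3*x)/3 + exp(-6*x)/2


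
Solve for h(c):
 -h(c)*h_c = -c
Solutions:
 h(c) = -sqrt(C1 + c^2)
 h(c) = sqrt(C1 + c^2)


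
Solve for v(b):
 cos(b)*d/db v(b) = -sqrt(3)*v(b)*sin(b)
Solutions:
 v(b) = C1*cos(b)^(sqrt(3))


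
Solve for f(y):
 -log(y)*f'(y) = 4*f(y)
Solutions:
 f(y) = C1*exp(-4*li(y))


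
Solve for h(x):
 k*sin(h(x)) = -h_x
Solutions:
 h(x) = -acos((-C1 - exp(2*k*x))/(C1 - exp(2*k*x))) + 2*pi
 h(x) = acos((-C1 - exp(2*k*x))/(C1 - exp(2*k*x)))


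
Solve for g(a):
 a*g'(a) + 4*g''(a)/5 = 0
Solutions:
 g(a) = C1 + C2*erf(sqrt(10)*a/4)


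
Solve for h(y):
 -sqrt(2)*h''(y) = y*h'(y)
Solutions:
 h(y) = C1 + C2*erf(2^(1/4)*y/2)


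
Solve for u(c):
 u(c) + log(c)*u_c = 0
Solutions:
 u(c) = C1*exp(-li(c))


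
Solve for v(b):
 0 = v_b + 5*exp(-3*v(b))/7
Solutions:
 v(b) = log(C1 - 15*b/7)/3
 v(b) = log((-1 - sqrt(3)*I)*(C1 - 15*b/7)^(1/3)/2)
 v(b) = log((-1 + sqrt(3)*I)*(C1 - 15*b/7)^(1/3)/2)


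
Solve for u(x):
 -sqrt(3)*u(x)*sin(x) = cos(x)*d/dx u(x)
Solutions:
 u(x) = C1*cos(x)^(sqrt(3))


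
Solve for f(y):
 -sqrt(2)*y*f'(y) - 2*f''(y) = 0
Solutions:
 f(y) = C1 + C2*erf(2^(1/4)*y/2)


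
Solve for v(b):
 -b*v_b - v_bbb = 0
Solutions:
 v(b) = C1 + Integral(C2*airyai(-b) + C3*airybi(-b), b)


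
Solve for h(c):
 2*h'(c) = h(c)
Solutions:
 h(c) = C1*exp(c/2)


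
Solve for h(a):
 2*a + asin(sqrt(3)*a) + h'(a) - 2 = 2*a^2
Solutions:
 h(a) = C1 + 2*a^3/3 - a^2 - a*asin(sqrt(3)*a) + 2*a - sqrt(3)*sqrt(1 - 3*a^2)/3


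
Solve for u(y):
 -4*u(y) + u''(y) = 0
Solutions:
 u(y) = C1*exp(-2*y) + C2*exp(2*y)


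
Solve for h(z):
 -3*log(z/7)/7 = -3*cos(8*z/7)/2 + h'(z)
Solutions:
 h(z) = C1 - 3*z*log(z)/7 + 3*z/7 + 3*z*log(7)/7 + 21*sin(8*z/7)/16


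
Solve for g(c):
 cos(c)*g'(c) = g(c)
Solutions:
 g(c) = C1*sqrt(sin(c) + 1)/sqrt(sin(c) - 1)


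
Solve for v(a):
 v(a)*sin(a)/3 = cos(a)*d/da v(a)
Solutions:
 v(a) = C1/cos(a)^(1/3)


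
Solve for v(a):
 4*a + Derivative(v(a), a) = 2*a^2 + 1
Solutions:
 v(a) = C1 + 2*a^3/3 - 2*a^2 + a


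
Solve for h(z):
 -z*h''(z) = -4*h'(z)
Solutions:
 h(z) = C1 + C2*z^5


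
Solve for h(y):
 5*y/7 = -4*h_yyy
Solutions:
 h(y) = C1 + C2*y + C3*y^2 - 5*y^4/672


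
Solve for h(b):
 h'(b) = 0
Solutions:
 h(b) = C1


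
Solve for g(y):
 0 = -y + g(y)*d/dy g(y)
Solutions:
 g(y) = -sqrt(C1 + y^2)
 g(y) = sqrt(C1 + y^2)


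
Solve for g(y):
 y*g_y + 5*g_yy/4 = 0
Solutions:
 g(y) = C1 + C2*erf(sqrt(10)*y/5)


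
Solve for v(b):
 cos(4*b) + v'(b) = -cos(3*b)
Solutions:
 v(b) = C1 - sin(3*b)/3 - sin(4*b)/4


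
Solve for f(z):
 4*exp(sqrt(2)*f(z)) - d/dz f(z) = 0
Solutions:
 f(z) = sqrt(2)*(2*log(-1/(C1 + 4*z)) - log(2))/4


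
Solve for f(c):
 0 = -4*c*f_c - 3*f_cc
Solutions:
 f(c) = C1 + C2*erf(sqrt(6)*c/3)


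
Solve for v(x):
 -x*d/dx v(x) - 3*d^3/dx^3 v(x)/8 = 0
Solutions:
 v(x) = C1 + Integral(C2*airyai(-2*3^(2/3)*x/3) + C3*airybi(-2*3^(2/3)*x/3), x)


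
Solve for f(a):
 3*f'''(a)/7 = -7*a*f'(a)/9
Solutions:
 f(a) = C1 + Integral(C2*airyai(-7^(2/3)*a/3) + C3*airybi(-7^(2/3)*a/3), a)


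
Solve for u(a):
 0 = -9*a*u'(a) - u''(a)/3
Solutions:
 u(a) = C1 + C2*erf(3*sqrt(6)*a/2)


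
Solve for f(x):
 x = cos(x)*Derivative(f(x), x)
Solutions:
 f(x) = C1 + Integral(x/cos(x), x)


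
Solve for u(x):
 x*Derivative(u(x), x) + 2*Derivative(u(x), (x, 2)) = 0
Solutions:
 u(x) = C1 + C2*erf(x/2)


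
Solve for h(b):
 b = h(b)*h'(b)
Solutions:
 h(b) = -sqrt(C1 + b^2)
 h(b) = sqrt(C1 + b^2)


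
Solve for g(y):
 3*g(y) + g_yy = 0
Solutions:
 g(y) = C1*sin(sqrt(3)*y) + C2*cos(sqrt(3)*y)


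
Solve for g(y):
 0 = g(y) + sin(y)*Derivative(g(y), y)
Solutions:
 g(y) = C1*sqrt(cos(y) + 1)/sqrt(cos(y) - 1)


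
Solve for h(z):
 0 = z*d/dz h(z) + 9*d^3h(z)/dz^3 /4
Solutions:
 h(z) = C1 + Integral(C2*airyai(-2^(2/3)*3^(1/3)*z/3) + C3*airybi(-2^(2/3)*3^(1/3)*z/3), z)


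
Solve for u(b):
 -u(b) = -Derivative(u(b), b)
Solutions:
 u(b) = C1*exp(b)


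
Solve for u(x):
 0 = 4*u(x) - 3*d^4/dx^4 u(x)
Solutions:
 u(x) = C1*exp(-sqrt(2)*3^(3/4)*x/3) + C2*exp(sqrt(2)*3^(3/4)*x/3) + C3*sin(sqrt(2)*3^(3/4)*x/3) + C4*cos(sqrt(2)*3^(3/4)*x/3)


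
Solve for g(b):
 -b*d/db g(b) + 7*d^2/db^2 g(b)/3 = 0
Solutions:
 g(b) = C1 + C2*erfi(sqrt(42)*b/14)


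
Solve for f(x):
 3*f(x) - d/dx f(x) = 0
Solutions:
 f(x) = C1*exp(3*x)


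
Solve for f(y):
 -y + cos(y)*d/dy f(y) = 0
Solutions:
 f(y) = C1 + Integral(y/cos(y), y)


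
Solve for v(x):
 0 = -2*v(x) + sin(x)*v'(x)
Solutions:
 v(x) = C1*(cos(x) - 1)/(cos(x) + 1)


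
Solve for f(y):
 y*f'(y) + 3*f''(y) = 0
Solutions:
 f(y) = C1 + C2*erf(sqrt(6)*y/6)


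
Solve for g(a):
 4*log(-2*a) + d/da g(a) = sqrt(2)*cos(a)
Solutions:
 g(a) = C1 - 4*a*log(-a) - 4*a*log(2) + 4*a + sqrt(2)*sin(a)


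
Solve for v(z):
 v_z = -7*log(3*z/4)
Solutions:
 v(z) = C1 - 7*z*log(z) + z*log(16384/2187) + 7*z


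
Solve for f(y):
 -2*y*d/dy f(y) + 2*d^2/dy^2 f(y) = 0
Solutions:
 f(y) = C1 + C2*erfi(sqrt(2)*y/2)


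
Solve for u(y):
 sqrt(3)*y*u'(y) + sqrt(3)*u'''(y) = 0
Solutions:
 u(y) = C1 + Integral(C2*airyai(-y) + C3*airybi(-y), y)


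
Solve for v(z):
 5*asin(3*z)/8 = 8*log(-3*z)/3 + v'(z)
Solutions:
 v(z) = C1 - 8*z*log(-z)/3 + 5*z*asin(3*z)/8 - 8*z*log(3)/3 + 8*z/3 + 5*sqrt(1 - 9*z^2)/24


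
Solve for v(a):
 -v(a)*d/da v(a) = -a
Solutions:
 v(a) = -sqrt(C1 + a^2)
 v(a) = sqrt(C1 + a^2)


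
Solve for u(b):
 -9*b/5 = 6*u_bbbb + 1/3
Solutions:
 u(b) = C1 + C2*b + C3*b^2 + C4*b^3 - b^5/400 - b^4/432


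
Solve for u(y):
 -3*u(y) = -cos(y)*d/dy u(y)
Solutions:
 u(y) = C1*(sin(y) + 1)^(3/2)/(sin(y) - 1)^(3/2)


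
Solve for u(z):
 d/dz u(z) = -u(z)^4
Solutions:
 u(z) = (-3^(2/3) - 3*3^(1/6)*I)*(1/(C1 + z))^(1/3)/6
 u(z) = (-3^(2/3) + 3*3^(1/6)*I)*(1/(C1 + z))^(1/3)/6
 u(z) = (1/(C1 + 3*z))^(1/3)


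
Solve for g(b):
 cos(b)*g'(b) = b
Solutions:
 g(b) = C1 + Integral(b/cos(b), b)


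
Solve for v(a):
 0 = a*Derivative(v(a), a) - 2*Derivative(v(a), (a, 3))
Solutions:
 v(a) = C1 + Integral(C2*airyai(2^(2/3)*a/2) + C3*airybi(2^(2/3)*a/2), a)


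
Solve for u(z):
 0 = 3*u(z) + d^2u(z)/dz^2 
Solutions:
 u(z) = C1*sin(sqrt(3)*z) + C2*cos(sqrt(3)*z)


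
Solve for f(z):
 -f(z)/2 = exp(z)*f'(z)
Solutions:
 f(z) = C1*exp(exp(-z)/2)


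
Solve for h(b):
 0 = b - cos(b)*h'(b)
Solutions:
 h(b) = C1 + Integral(b/cos(b), b)


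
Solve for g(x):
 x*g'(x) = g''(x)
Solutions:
 g(x) = C1 + C2*erfi(sqrt(2)*x/2)


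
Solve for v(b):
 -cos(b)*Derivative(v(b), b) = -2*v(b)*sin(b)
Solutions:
 v(b) = C1/cos(b)^2


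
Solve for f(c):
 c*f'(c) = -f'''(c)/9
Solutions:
 f(c) = C1 + Integral(C2*airyai(-3^(2/3)*c) + C3*airybi(-3^(2/3)*c), c)


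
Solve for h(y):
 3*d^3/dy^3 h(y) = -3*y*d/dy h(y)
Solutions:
 h(y) = C1 + Integral(C2*airyai(-y) + C3*airybi(-y), y)


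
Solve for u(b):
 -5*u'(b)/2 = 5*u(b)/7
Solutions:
 u(b) = C1*exp(-2*b/7)


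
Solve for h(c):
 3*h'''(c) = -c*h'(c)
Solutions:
 h(c) = C1 + Integral(C2*airyai(-3^(2/3)*c/3) + C3*airybi(-3^(2/3)*c/3), c)


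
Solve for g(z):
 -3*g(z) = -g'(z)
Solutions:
 g(z) = C1*exp(3*z)


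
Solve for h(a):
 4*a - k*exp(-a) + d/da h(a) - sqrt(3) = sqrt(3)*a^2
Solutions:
 h(a) = C1 + sqrt(3)*a^3/3 - 2*a^2 + sqrt(3)*a - k*exp(-a)


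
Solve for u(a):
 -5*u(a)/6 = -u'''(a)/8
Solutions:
 u(a) = C3*exp(20^(1/3)*3^(2/3)*a/3) + (C1*sin(20^(1/3)*3^(1/6)*a/2) + C2*cos(20^(1/3)*3^(1/6)*a/2))*exp(-20^(1/3)*3^(2/3)*a/6)


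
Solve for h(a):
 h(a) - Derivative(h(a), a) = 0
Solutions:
 h(a) = C1*exp(a)


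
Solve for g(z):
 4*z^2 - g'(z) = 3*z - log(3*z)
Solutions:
 g(z) = C1 + 4*z^3/3 - 3*z^2/2 + z*log(z) - z + z*log(3)


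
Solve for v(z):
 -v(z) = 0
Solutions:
 v(z) = 0


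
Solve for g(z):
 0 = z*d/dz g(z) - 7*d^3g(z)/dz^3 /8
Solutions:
 g(z) = C1 + Integral(C2*airyai(2*7^(2/3)*z/7) + C3*airybi(2*7^(2/3)*z/7), z)


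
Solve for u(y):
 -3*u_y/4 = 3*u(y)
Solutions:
 u(y) = C1*exp(-4*y)


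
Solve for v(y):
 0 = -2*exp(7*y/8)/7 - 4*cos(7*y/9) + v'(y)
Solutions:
 v(y) = C1 + 16*exp(7*y/8)/49 + 36*sin(7*y/9)/7


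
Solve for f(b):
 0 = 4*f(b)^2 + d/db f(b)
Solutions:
 f(b) = 1/(C1 + 4*b)


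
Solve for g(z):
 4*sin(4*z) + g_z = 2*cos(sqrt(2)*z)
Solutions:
 g(z) = C1 + sqrt(2)*sin(sqrt(2)*z) + cos(4*z)


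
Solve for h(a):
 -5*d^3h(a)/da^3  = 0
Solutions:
 h(a) = C1 + C2*a + C3*a^2


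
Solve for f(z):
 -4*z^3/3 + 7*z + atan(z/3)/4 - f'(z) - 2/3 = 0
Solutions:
 f(z) = C1 - z^4/3 + 7*z^2/2 + z*atan(z/3)/4 - 2*z/3 - 3*log(z^2 + 9)/8


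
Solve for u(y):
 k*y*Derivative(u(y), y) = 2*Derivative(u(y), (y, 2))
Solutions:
 u(y) = Piecewise((-sqrt(pi)*C1*erf(y*sqrt(-k)/2)/sqrt(-k) - C2, (k > 0) | (k < 0)), (-C1*y - C2, True))


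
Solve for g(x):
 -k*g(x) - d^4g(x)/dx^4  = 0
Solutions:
 g(x) = C1*exp(-x*(-k)^(1/4)) + C2*exp(x*(-k)^(1/4)) + C3*exp(-I*x*(-k)^(1/4)) + C4*exp(I*x*(-k)^(1/4))


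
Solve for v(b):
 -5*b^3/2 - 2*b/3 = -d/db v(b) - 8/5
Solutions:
 v(b) = C1 + 5*b^4/8 + b^2/3 - 8*b/5


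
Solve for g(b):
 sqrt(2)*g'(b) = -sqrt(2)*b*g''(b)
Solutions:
 g(b) = C1 + C2*log(b)


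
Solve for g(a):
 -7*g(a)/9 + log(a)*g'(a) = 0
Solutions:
 g(a) = C1*exp(7*li(a)/9)


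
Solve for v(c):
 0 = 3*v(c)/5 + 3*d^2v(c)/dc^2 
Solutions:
 v(c) = C1*sin(sqrt(5)*c/5) + C2*cos(sqrt(5)*c/5)


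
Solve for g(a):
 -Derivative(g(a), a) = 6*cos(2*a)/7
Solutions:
 g(a) = C1 - 3*sin(2*a)/7


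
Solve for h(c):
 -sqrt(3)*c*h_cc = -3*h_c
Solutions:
 h(c) = C1 + C2*c^(1 + sqrt(3))


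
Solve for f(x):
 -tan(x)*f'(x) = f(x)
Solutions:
 f(x) = C1/sin(x)


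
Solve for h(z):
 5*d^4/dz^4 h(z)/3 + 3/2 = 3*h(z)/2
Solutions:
 h(z) = C1*exp(-10^(3/4)*sqrt(3)*z/10) + C2*exp(10^(3/4)*sqrt(3)*z/10) + C3*sin(10^(3/4)*sqrt(3)*z/10) + C4*cos(10^(3/4)*sqrt(3)*z/10) + 1


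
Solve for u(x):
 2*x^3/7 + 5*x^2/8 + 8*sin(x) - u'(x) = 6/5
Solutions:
 u(x) = C1 + x^4/14 + 5*x^3/24 - 6*x/5 - 8*cos(x)


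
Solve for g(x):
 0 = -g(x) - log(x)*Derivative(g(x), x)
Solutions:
 g(x) = C1*exp(-li(x))


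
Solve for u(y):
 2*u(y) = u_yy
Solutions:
 u(y) = C1*exp(-sqrt(2)*y) + C2*exp(sqrt(2)*y)


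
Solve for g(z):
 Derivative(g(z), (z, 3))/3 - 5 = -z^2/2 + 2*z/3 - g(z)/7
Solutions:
 g(z) = C3*exp(-3^(1/3)*7^(2/3)*z/7) - 7*z^2/2 + 14*z/3 + (C1*sin(3^(5/6)*7^(2/3)*z/14) + C2*cos(3^(5/6)*7^(2/3)*z/14))*exp(3^(1/3)*7^(2/3)*z/14) + 35


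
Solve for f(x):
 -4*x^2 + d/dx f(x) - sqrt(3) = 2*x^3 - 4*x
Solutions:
 f(x) = C1 + x^4/2 + 4*x^3/3 - 2*x^2 + sqrt(3)*x


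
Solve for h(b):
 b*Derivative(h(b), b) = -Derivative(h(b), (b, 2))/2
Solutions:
 h(b) = C1 + C2*erf(b)


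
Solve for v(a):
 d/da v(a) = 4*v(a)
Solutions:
 v(a) = C1*exp(4*a)


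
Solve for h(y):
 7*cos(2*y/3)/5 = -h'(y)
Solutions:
 h(y) = C1 - 21*sin(2*y/3)/10


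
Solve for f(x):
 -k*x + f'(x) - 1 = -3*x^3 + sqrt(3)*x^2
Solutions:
 f(x) = C1 + k*x^2/2 - 3*x^4/4 + sqrt(3)*x^3/3 + x


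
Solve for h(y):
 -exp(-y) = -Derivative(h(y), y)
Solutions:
 h(y) = C1 - exp(-y)


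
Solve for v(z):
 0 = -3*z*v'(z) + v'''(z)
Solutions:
 v(z) = C1 + Integral(C2*airyai(3^(1/3)*z) + C3*airybi(3^(1/3)*z), z)


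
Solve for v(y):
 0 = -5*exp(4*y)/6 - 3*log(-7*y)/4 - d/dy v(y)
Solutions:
 v(y) = C1 - 3*y*log(-y)/4 + 3*y*(1 - log(7))/4 - 5*exp(4*y)/24


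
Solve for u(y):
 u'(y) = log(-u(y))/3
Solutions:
 -li(-u(y)) = C1 + y/3
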